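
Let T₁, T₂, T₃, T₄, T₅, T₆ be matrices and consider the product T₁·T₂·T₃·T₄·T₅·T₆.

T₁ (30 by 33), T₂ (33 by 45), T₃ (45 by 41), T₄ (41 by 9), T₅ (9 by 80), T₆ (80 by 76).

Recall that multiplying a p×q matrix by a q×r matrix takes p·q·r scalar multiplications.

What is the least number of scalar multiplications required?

114120

Adjacent pairs: T₁T₂ = 30·33·45 = 44550; T₂T₃ = 33·45·41 = 60885; T₃T₄ = 45·41·9 = 16605; T₄T₅ = 41·9·80 = 29520; T₅T₆ = 9·80·76 = 54720.
Length 3: T₁..T₃: k=1: 0+60885+30·33·41=101475; k=2: 44550+0+30·45·41=99900 → min 99900 | T₂..T₄: k=2: 0+16605+33·45·9=29970; k=3: 60885+0+33·41·9=73062 → min 29970 | T₃..T₅: k=3: 0+29520+45·41·80=177120; k=4: 16605+0+45·9·80=49005 → min 49005 | T₄..T₆: k=4: 0+54720+41·9·76=82764; k=5: 29520+0+41·80·76=278800 → min 82764.
Length 4: T₁..T₄: k=1: 0+29970+30·33·9=38880; k=2: 44550+16605+30·45·9=73305; k=3: 99900+0+30·41·9=110970 → min 38880 | T₂..T₅: k=2: 0+49005+33·45·80=167805; k=3: 60885+29520+33·41·80=198645; k=4: 29970+0+33·9·80=53730 → min 53730 | T₃..T₆: k=3: 0+82764+45·41·76=222984; k=4: 16605+54720+45·9·76=102105; k=5: 49005+0+45·80·76=322605 → min 102105.
Length 5: T₁..T₅: k=1: 0+53730+30·33·80=132930; k=2: 44550+49005+30·45·80=201555; k=3: 99900+29520+30·41·80=227820; k=4: 38880+0+30·9·80=60480 → min 60480 | T₂..T₆: k=2: 0+102105+33·45·76=214965; k=3: 60885+82764+33·41·76=246477; k=4: 29970+54720+33·9·76=107262; k=5: 53730+0+33·80·76=254370 → min 107262.
Length 6: T₁..T₆: k=1: 0+107262+30·33·76=182502; k=2: 44550+102105+30·45·76=249255; k=3: 99900+82764+30·41·76=276144; k=4: 38880+54720+30·9·76=114120; k=5: 60480+0+30·80·76=242880 → min 114120.
Optimal order: ((T₁·(T₂·(T₃·T₄)))·(T₅·T₆)) with cost 114120.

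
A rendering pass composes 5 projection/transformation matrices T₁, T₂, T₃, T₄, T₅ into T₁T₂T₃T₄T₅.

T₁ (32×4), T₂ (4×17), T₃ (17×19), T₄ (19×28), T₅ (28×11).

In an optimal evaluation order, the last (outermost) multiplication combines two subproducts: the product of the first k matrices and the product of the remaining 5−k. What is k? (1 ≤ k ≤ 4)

Adjacent pairs: T₁T₂ = 32·4·17 = 2176; T₂T₃ = 4·17·19 = 1292; T₃T₄ = 17·19·28 = 9044; T₄T₅ = 19·28·11 = 5852.
Length 3: T₁..T₃: k=1: 0+1292+32·4·19=3724; k=2: 2176+0+32·17·19=12512 → min 3724 | T₂..T₄: k=2: 0+9044+4·17·28=10948; k=3: 1292+0+4·19·28=3420 → min 3420 | T₃..T₅: k=3: 0+5852+17·19·11=9405; k=4: 9044+0+17·28·11=14280 → min 9405.
Length 4: T₁..T₄: k=1: 0+3420+32·4·28=7004; k=2: 2176+9044+32·17·28=26452; k=3: 3724+0+32·19·28=20748 → min 7004 | T₂..T₅: k=2: 0+9405+4·17·11=10153; k=3: 1292+5852+4·19·11=7980; k=4: 3420+0+4·28·11=4652 → min 4652.
Top-level splits: k=1: (T₁..T₁)·(T₂..T₅) → 0+4652+32·4·11 = 6060; k=2: (T₁..T₂)·(T₃..T₅) → 2176+9405+32·17·11 = 17565; k=3: (T₁..T₃)·(T₄..T₅) → 3724+5852+32·19·11 = 16264; k=4: (T₁..T₄)·(T₅..T₅) → 7004+0+32·28·11 = 16860.
Best split is after T₁, i.e. k = 1.

1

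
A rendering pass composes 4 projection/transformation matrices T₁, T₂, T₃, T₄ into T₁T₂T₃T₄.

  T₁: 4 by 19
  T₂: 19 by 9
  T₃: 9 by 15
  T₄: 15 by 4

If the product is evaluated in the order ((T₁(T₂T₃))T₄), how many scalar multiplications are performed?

(T₂T₃): 19×9 by 9×15 → 19×15, cost 19·9·15 = 2565
(T₁(T₂T₃)): 4×19 by 19×15 → 4×15, cost 4·19·15 = 1140; cumulative 3705
((T₁(T₂T₃))T₄): 4×15 by 15×4 → 4×4, cost 4·15·4 = 240; cumulative 3945
Total: 3945 scalar multiplications.

3945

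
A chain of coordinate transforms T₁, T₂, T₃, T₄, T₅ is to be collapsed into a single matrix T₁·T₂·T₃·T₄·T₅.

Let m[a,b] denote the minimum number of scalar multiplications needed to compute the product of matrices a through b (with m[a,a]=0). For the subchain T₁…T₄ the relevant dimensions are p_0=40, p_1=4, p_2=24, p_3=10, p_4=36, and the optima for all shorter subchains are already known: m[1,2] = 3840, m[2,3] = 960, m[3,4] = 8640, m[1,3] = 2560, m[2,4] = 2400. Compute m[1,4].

m[1,4] = min over k∈[1,3] of m[1,k]+m[k+1,4]+p_{0}·p_k·p_{4}.
k=1: 0 + 2400 + 40·4·36 = 8160; k=2: 3840 + 8640 + 40·24·36 = 47040; k=3: 2560 + 0 + 40·10·36 = 16960.
Minimum: 8160 at k=1.

8160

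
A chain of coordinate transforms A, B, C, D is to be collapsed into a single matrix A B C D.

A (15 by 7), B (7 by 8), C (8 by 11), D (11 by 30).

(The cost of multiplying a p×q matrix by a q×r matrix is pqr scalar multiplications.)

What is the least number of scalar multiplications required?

6076

Adjacent pairs: AB = 15·7·8 = 840; BC = 7·8·11 = 616; CD = 8·11·30 = 2640.
Length 3: A..C: k=1: 0+616+15·7·11=1771; k=2: 840+0+15·8·11=2160 → min 1771 | B..D: k=2: 0+2640+7·8·30=4320; k=3: 616+0+7·11·30=2926 → min 2926.
Length 4: A..D: k=1: 0+2926+15·7·30=6076; k=2: 840+2640+15·8·30=7080; k=3: 1771+0+15·11·30=6721 → min 6076.
Optimal order: (A ((B C) D)) with cost 6076.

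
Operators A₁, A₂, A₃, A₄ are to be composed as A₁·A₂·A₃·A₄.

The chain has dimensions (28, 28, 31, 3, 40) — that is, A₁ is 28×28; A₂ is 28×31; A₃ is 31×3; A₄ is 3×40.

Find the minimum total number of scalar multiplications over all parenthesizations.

Adjacent pairs: A₁A₂ = 28·28·31 = 24304; A₂A₃ = 28·31·3 = 2604; A₃A₄ = 31·3·40 = 3720.
Length 3: A₁..A₃: k=1: 0+2604+28·28·3=4956; k=2: 24304+0+28·31·3=26908 → min 4956 | A₂..A₄: k=2: 0+3720+28·31·40=38440; k=3: 2604+0+28·3·40=5964 → min 5964.
Length 4: A₁..A₄: k=1: 0+5964+28·28·40=37324; k=2: 24304+3720+28·31·40=62744; k=3: 4956+0+28·3·40=8316 → min 8316.
Optimal order: ((A₁·(A₂·A₃))·A₄) with cost 8316.

8316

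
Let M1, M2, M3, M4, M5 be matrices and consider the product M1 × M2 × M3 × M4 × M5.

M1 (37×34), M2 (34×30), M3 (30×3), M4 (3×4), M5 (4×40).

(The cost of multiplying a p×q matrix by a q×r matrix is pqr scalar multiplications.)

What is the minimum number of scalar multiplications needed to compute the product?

Adjacent pairs: M1M2 = 37·34·30 = 37740; M2M3 = 34·30·3 = 3060; M3M4 = 30·3·4 = 360; M4M5 = 3·4·40 = 480.
Length 3: M1..M3: k=1: 0+3060+37·34·3=6834; k=2: 37740+0+37·30·3=41070 → min 6834 | M2..M4: k=2: 0+360+34·30·4=4440; k=3: 3060+0+34·3·4=3468 → min 3468 | M3..M5: k=3: 0+480+30·3·40=4080; k=4: 360+0+30·4·40=5160 → min 4080.
Length 4: M1..M4: k=1: 0+3468+37·34·4=8500; k=2: 37740+360+37·30·4=42540; k=3: 6834+0+37·3·4=7278 → min 7278 | M2..M5: k=2: 0+4080+34·30·40=44880; k=3: 3060+480+34·3·40=7620; k=4: 3468+0+34·4·40=8908 → min 7620.
Length 5: M1..M5: k=1: 0+7620+37·34·40=57940; k=2: 37740+4080+37·30·40=86220; k=3: 6834+480+37·3·40=11754; k=4: 7278+0+37·4·40=13198 → min 11754.
Optimal order: ((M1 × (M2 × M3)) × (M4 × M5)) with cost 11754.

11754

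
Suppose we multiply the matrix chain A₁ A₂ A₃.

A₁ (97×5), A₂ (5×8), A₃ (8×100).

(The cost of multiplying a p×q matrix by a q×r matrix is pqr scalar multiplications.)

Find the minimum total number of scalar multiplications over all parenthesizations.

Order (A₁ (A₂ A₃)): (A₂ A₃): 5×8 by 8×100 → 5×100, cost 5·8·100 = 4000; (A₁ (A₂ A₃)): 97×5 by 5×100 → 97×100, cost 97·5·100 = 48500; cumulative 52500. Total 52500.
Order ((A₁ A₂) A₃): (A₁ A₂): 97×5 by 5×8 → 97×8, cost 97·5·8 = 3880; ((A₁ A₂) A₃): 97×8 by 8×100 → 97×100, cost 97·8·100 = 77600; cumulative 81480. Total 81480.
Minimum: 52500.

52500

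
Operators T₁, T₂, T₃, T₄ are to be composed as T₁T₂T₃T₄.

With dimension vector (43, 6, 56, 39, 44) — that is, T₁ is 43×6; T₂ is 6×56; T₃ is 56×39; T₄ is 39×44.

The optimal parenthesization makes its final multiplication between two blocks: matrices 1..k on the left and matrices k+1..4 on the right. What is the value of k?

1

Adjacent pairs: T₁T₂ = 43·6·56 = 14448; T₂T₃ = 6·56·39 = 13104; T₃T₄ = 56·39·44 = 96096.
Length 3: T₁..T₃: k=1: 0+13104+43·6·39=23166; k=2: 14448+0+43·56·39=108360 → min 23166 | T₂..T₄: k=2: 0+96096+6·56·44=110880; k=3: 13104+0+6·39·44=23400 → min 23400.
Top-level splits: k=1: (T₁..T₁)·(T₂..T₄) → 0+23400+43·6·44 = 34752; k=2: (T₁..T₂)·(T₃..T₄) → 14448+96096+43·56·44 = 216496; k=3: (T₁..T₃)·(T₄..T₄) → 23166+0+43·39·44 = 96954.
Best split is after T₁, i.e. k = 1.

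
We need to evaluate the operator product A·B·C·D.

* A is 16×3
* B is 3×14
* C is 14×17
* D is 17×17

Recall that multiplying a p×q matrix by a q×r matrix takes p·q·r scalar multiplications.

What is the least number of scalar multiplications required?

Adjacent pairs: AB = 16·3·14 = 672; BC = 3·14·17 = 714; CD = 14·17·17 = 4046.
Length 3: A..C: k=1: 0+714+16·3·17=1530; k=2: 672+0+16·14·17=4480 → min 1530 | B..D: k=2: 0+4046+3·14·17=4760; k=3: 714+0+3·17·17=1581 → min 1581.
Length 4: A..D: k=1: 0+1581+16·3·17=2397; k=2: 672+4046+16·14·17=8526; k=3: 1530+0+16·17·17=6154 → min 2397.
Optimal order: (A·((B·C)·D)) with cost 2397.

2397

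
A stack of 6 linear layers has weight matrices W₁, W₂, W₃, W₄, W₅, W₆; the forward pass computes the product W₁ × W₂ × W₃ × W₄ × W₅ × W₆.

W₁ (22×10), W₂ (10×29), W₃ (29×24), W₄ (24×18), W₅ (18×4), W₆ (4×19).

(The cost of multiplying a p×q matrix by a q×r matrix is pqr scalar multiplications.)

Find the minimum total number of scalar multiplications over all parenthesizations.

8224

Adjacent pairs: W₁W₂ = 22·10·29 = 6380; W₂W₃ = 10·29·24 = 6960; W₃W₄ = 29·24·18 = 12528; W₄W₅ = 24·18·4 = 1728; W₅W₆ = 18·4·19 = 1368.
Length 3: W₁..W₃: k=1: 0+6960+22·10·24=12240; k=2: 6380+0+22·29·24=21692 → min 12240 | W₂..W₄: k=2: 0+12528+10·29·18=17748; k=3: 6960+0+10·24·18=11280 → min 11280 | W₃..W₅: k=3: 0+1728+29·24·4=4512; k=4: 12528+0+29·18·4=14616 → min 4512 | W₄..W₆: k=4: 0+1368+24·18·19=9576; k=5: 1728+0+24·4·19=3552 → min 3552.
Length 4: W₁..W₄: k=1: 0+11280+22·10·18=15240; k=2: 6380+12528+22·29·18=30392; k=3: 12240+0+22·24·18=21744 → min 15240 | W₂..W₅: k=2: 0+4512+10·29·4=5672; k=3: 6960+1728+10·24·4=9648; k=4: 11280+0+10·18·4=12000 → min 5672 | W₃..W₆: k=3: 0+3552+29·24·19=16776; k=4: 12528+1368+29·18·19=23814; k=5: 4512+0+29·4·19=6716 → min 6716.
Length 5: W₁..W₅: k=1: 0+5672+22·10·4=6552; k=2: 6380+4512+22·29·4=13444; k=3: 12240+1728+22·24·4=16080; k=4: 15240+0+22·18·4=16824 → min 6552 | W₂..W₆: k=2: 0+6716+10·29·19=12226; k=3: 6960+3552+10·24·19=15072; k=4: 11280+1368+10·18·19=16068; k=5: 5672+0+10·4·19=6432 → min 6432.
Length 6: W₁..W₆: k=1: 0+6432+22·10·19=10612; k=2: 6380+6716+22·29·19=25218; k=3: 12240+3552+22·24·19=25824; k=4: 15240+1368+22·18·19=24132; k=5: 6552+0+22·4·19=8224 → min 8224.
Optimal order: ((W₁ × (W₂ × (W₃ × (W₄ × W₅)))) × W₆) with cost 8224.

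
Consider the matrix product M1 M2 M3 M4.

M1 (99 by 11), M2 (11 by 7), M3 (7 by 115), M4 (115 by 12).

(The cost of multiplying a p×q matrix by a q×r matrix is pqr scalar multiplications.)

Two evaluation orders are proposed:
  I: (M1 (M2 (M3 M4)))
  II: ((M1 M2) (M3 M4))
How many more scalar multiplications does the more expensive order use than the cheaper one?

Order I = (M1 (M2 (M3 M4))): (M3 M4): 7×115 by 115×12 → 7×12, cost 7·115·12 = 9660; (M2 (M3 M4)): 11×7 by 7×12 → 11×12, cost 11·7·12 = 924; cumulative 10584; (M1 (M2 (M3 M4))): 99×11 by 11×12 → 99×12, cost 99·11·12 = 13068; cumulative 23652. Total 23652.
Order II = ((M1 M2) (M3 M4)): (M1 M2): 99×11 by 11×7 → 99×7, cost 99·11·7 = 7623; (M3 M4): 7×115 by 115×12 → 7×12, cost 7·115·12 = 9660; ((M1 M2) (M3 M4)): 99×7 by 7×12 → 99×12, cost 99·7·12 = 8316; cumulative 25599. Total 25599.
Difference: |23652 − 25599| = 1947.

1947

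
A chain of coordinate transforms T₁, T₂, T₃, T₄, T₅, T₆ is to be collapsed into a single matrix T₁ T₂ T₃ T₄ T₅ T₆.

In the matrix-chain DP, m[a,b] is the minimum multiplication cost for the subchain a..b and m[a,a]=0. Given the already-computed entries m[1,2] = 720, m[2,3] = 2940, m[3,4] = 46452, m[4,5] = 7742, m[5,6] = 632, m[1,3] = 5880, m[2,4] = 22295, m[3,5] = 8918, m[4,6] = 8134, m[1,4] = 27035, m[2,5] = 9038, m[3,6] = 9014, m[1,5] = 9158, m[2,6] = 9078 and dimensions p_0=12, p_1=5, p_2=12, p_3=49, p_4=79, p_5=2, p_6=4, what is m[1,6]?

9254

m[1,6] = min over k∈[1,5] of m[1,k]+m[k+1,6]+p_{0}·p_k·p_{6}.
k=1: 0 + 9078 + 12·5·4 = 9318; k=2: 720 + 9014 + 12·12·4 = 10310; k=3: 5880 + 8134 + 12·49·4 = 16366; k=4: 27035 + 632 + 12·79·4 = 31459; k=5: 9158 + 0 + 12·2·4 = 9254.
Minimum: 9254 at k=5.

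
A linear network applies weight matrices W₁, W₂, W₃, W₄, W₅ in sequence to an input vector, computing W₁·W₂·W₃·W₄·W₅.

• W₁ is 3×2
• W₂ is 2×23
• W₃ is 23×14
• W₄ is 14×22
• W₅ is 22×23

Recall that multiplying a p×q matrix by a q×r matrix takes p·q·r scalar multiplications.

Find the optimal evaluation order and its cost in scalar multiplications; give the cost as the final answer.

2410

Adjacent pairs: W₁W₂ = 3·2·23 = 138; W₂W₃ = 2·23·14 = 644; W₃W₄ = 23·14·22 = 7084; W₄W₅ = 14·22·23 = 7084.
Length 3: W₁..W₃: k=1: 0+644+3·2·14=728; k=2: 138+0+3·23·14=1104 → min 728 | W₂..W₄: k=2: 0+7084+2·23·22=8096; k=3: 644+0+2·14·22=1260 → min 1260 | W₃..W₅: k=3: 0+7084+23·14·23=14490; k=4: 7084+0+23·22·23=18722 → min 14490.
Length 4: W₁..W₄: k=1: 0+1260+3·2·22=1392; k=2: 138+7084+3·23·22=8740; k=3: 728+0+3·14·22=1652 → min 1392 | W₂..W₅: k=2: 0+14490+2·23·23=15548; k=3: 644+7084+2·14·23=8372; k=4: 1260+0+2·22·23=2272 → min 2272.
Length 5: W₁..W₅: k=1: 0+2272+3·2·23=2410; k=2: 138+14490+3·23·23=16215; k=3: 728+7084+3·14·23=8778; k=4: 1392+0+3·22·23=2910 → min 2410.
Optimal parenthesization: (W₁·(((W₂·W₃)·W₄)·W₅)) with cost 2410.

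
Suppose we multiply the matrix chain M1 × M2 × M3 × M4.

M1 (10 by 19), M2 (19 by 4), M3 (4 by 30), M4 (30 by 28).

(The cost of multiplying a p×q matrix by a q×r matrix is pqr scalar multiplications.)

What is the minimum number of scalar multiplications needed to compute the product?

5240

Adjacent pairs: M1M2 = 10·19·4 = 760; M2M3 = 19·4·30 = 2280; M3M4 = 4·30·28 = 3360.
Length 3: M1..M3: k=1: 0+2280+10·19·30=7980; k=2: 760+0+10·4·30=1960 → min 1960 | M2..M4: k=2: 0+3360+19·4·28=5488; k=3: 2280+0+19·30·28=18240 → min 5488.
Length 4: M1..M4: k=1: 0+5488+10·19·28=10808; k=2: 760+3360+10·4·28=5240; k=3: 1960+0+10·30·28=10360 → min 5240.
Optimal order: ((M1 × M2) × (M3 × M4)) with cost 5240.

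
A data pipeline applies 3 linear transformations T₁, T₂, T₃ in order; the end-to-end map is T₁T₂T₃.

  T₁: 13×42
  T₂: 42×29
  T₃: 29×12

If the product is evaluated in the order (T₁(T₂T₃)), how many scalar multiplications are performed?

(T₂T₃): 42×29 by 29×12 → 42×12, cost 42·29·12 = 14616
(T₁(T₂T₃)): 13×42 by 42×12 → 13×12, cost 13·42·12 = 6552; cumulative 21168
Total: 21168 scalar multiplications.

21168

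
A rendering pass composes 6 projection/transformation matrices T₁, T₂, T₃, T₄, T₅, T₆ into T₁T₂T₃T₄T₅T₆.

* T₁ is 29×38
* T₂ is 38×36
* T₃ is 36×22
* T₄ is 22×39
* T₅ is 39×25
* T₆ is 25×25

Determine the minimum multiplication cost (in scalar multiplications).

105490

Adjacent pairs: T₁T₂ = 29·38·36 = 39672; T₂T₃ = 38·36·22 = 30096; T₃T₄ = 36·22·39 = 30888; T₄T₅ = 22·39·25 = 21450; T₅T₆ = 39·25·25 = 24375.
Length 3: T₁..T₃: k=1: 0+30096+29·38·22=54340; k=2: 39672+0+29·36·22=62640 → min 54340 | T₂..T₄: k=2: 0+30888+38·36·39=84240; k=3: 30096+0+38·22·39=62700 → min 62700 | T₃..T₅: k=3: 0+21450+36·22·25=41250; k=4: 30888+0+36·39·25=65988 → min 41250 | T₄..T₆: k=4: 0+24375+22·39·25=45825; k=5: 21450+0+22·25·25=35200 → min 35200.
Length 4: T₁..T₄: k=1: 0+62700+29·38·39=105678; k=2: 39672+30888+29·36·39=111276; k=3: 54340+0+29·22·39=79222 → min 79222 | T₂..T₅: k=2: 0+41250+38·36·25=75450; k=3: 30096+21450+38·22·25=72446; k=4: 62700+0+38·39·25=99750 → min 72446 | T₃..T₆: k=3: 0+35200+36·22·25=55000; k=4: 30888+24375+36·39·25=90363; k=5: 41250+0+36·25·25=63750 → min 55000.
Length 5: T₁..T₅: k=1: 0+72446+29·38·25=99996; k=2: 39672+41250+29·36·25=107022; k=3: 54340+21450+29·22·25=91740; k=4: 79222+0+29·39·25=107497 → min 91740 | T₂..T₆: k=2: 0+55000+38·36·25=89200; k=3: 30096+35200+38·22·25=86196; k=4: 62700+24375+38·39·25=124125; k=5: 72446+0+38·25·25=96196 → min 86196.
Length 6: T₁..T₆: k=1: 0+86196+29·38·25=113746; k=2: 39672+55000+29·36·25=120772; k=3: 54340+35200+29·22·25=105490; k=4: 79222+24375+29·39·25=131872; k=5: 91740+0+29·25·25=109865 → min 105490.
Optimal order: ((T₁(T₂T₃))((T₄T₅)T₆)) with cost 105490.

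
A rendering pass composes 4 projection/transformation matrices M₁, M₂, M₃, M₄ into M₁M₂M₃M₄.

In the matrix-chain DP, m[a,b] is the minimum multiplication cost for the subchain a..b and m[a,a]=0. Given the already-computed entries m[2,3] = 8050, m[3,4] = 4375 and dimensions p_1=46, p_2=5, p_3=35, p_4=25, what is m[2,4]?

10125

m[2,4] = min over k∈[2,3] of m[2,k]+m[k+1,4]+p_{1}·p_k·p_{4}.
k=2: 0 + 4375 + 46·5·25 = 10125; k=3: 8050 + 0 + 46·35·25 = 48300.
Minimum: 10125 at k=2.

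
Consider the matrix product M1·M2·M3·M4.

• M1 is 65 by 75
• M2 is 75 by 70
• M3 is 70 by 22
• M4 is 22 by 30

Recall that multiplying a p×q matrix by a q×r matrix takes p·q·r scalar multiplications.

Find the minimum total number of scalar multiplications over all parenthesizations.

Adjacent pairs: M1M2 = 65·75·70 = 341250; M2M3 = 75·70·22 = 115500; M3M4 = 70·22·30 = 46200.
Length 3: M1..M3: k=1: 0+115500+65·75·22=222750; k=2: 341250+0+65·70·22=441350 → min 222750 | M2..M4: k=2: 0+46200+75·70·30=203700; k=3: 115500+0+75·22·30=165000 → min 165000.
Length 4: M1..M4: k=1: 0+165000+65·75·30=311250; k=2: 341250+46200+65·70·30=523950; k=3: 222750+0+65·22·30=265650 → min 265650.
Optimal order: ((M1·(M2·M3))·M4) with cost 265650.

265650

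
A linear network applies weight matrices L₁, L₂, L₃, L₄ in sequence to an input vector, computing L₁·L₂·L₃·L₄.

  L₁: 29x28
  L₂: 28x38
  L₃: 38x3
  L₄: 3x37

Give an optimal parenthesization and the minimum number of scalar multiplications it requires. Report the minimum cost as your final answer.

8847

Adjacent pairs: L₁L₂ = 29·28·38 = 30856; L₂L₃ = 28·38·3 = 3192; L₃L₄ = 38·3·37 = 4218.
Length 3: L₁..L₃: k=1: 0+3192+29·28·3=5628; k=2: 30856+0+29·38·3=34162 → min 5628 | L₂..L₄: k=2: 0+4218+28·38·37=43586; k=3: 3192+0+28·3·37=6300 → min 6300.
Length 4: L₁..L₄: k=1: 0+6300+29·28·37=36344; k=2: 30856+4218+29·38·37=75848; k=3: 5628+0+29·3·37=8847 → min 8847.
Optimal parenthesization: ((L₁·(L₂·L₃))·L₄) with cost 8847.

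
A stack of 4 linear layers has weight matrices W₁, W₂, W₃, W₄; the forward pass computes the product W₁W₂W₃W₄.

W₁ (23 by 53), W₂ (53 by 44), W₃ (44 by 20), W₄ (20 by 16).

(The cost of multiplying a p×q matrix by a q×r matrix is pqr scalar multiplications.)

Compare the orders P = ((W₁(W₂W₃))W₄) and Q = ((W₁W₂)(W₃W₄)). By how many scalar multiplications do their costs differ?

Order P = ((W₁(W₂W₃))W₄): (W₂W₃): 53×44 by 44×20 → 53×20, cost 53·44·20 = 46640; (W₁(W₂W₃)): 23×53 by 53×20 → 23×20, cost 23·53·20 = 24380; cumulative 71020; ((W₁(W₂W₃))W₄): 23×20 by 20×16 → 23×16, cost 23·20·16 = 7360; cumulative 78380. Total 78380.
Order Q = ((W₁W₂)(W₃W₄)): (W₁W₂): 23×53 by 53×44 → 23×44, cost 23·53·44 = 53636; (W₃W₄): 44×20 by 20×16 → 44×16, cost 44·20·16 = 14080; ((W₁W₂)(W₃W₄)): 23×44 by 44×16 → 23×16, cost 23·44·16 = 16192; cumulative 83908. Total 83908.
Difference: |78380 − 83908| = 5528.

5528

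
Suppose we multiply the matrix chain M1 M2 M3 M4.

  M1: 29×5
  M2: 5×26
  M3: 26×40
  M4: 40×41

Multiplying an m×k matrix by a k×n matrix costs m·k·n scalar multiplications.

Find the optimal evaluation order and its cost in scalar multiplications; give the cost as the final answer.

Adjacent pairs: M1M2 = 29·5·26 = 3770; M2M3 = 5·26·40 = 5200; M3M4 = 26·40·41 = 42640.
Length 3: M1..M3: k=1: 0+5200+29·5·40=11000; k=2: 3770+0+29·26·40=33930 → min 11000 | M2..M4: k=2: 0+42640+5·26·41=47970; k=3: 5200+0+5·40·41=13400 → min 13400.
Length 4: M1..M4: k=1: 0+13400+29·5·41=19345; k=2: 3770+42640+29·26·41=77324; k=3: 11000+0+29·40·41=58560 → min 19345.
Optimal parenthesization: (M1 ((M2 M3) M4)) with cost 19345.

19345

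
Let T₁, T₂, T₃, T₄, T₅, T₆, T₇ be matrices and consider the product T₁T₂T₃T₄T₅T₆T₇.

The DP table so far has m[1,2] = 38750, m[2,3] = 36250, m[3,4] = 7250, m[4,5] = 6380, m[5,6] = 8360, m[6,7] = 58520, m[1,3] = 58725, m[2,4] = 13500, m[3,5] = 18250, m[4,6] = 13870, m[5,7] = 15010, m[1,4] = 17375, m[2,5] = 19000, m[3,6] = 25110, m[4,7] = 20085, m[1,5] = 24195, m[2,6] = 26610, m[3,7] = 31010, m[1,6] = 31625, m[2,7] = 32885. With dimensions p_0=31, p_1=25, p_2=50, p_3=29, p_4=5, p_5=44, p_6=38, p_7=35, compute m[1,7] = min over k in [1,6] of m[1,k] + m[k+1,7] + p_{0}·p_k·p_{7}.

37810

m[1,7] = min over k∈[1,6] of m[1,k]+m[k+1,7]+p_{0}·p_k·p_{7}.
k=1: 0 + 32885 + 31·25·35 = 60010; k=2: 38750 + 31010 + 31·50·35 = 124010; k=3: 58725 + 20085 + 31·29·35 = 110275; k=4: 17375 + 15010 + 31·5·35 = 37810; k=5: 24195 + 58520 + 31·44·35 = 130455; k=6: 31625 + 0 + 31·38·35 = 72855.
Minimum: 37810 at k=4.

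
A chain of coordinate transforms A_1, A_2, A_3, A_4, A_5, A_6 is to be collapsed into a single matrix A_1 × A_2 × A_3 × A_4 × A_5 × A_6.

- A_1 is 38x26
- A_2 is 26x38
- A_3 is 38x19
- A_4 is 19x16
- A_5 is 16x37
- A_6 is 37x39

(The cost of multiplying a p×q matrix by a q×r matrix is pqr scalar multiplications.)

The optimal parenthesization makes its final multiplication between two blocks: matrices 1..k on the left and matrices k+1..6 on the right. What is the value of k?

4

Adjacent pairs: A_1A_2 = 38·26·38 = 37544; A_2A_3 = 26·38·19 = 18772; A_3A_4 = 38·19·16 = 11552; A_4A_5 = 19·16·37 = 11248; A_5A_6 = 16·37·39 = 23088.
Length 3: A_1..A_3: k=1: 0+18772+38·26·19=37544; k=2: 37544+0+38·38·19=64980 → min 37544 | A_2..A_4: k=2: 0+11552+26·38·16=27360; k=3: 18772+0+26·19·16=26676 → min 26676 | A_3..A_5: k=3: 0+11248+38·19·37=37962; k=4: 11552+0+38·16·37=34048 → min 34048 | A_4..A_6: k=4: 0+23088+19·16·39=34944; k=5: 11248+0+19·37·39=38665 → min 34944.
Length 4: A_1..A_4: k=1: 0+26676+38·26·16=42484; k=2: 37544+11552+38·38·16=72200; k=3: 37544+0+38·19·16=49096 → min 42484 | A_2..A_5: k=2: 0+34048+26·38·37=70604; k=3: 18772+11248+26·19·37=48298; k=4: 26676+0+26·16·37=42068 → min 42068 | A_3..A_6: k=3: 0+34944+38·19·39=63102; k=4: 11552+23088+38·16·39=58352; k=5: 34048+0+38·37·39=88882 → min 58352.
Length 5: A_1..A_5: k=1: 0+42068+38·26·37=78624; k=2: 37544+34048+38·38·37=125020; k=3: 37544+11248+38·19·37=75506; k=4: 42484+0+38·16·37=64980 → min 64980 | A_2..A_6: k=2: 0+58352+26·38·39=96884; k=3: 18772+34944+26·19·39=72982; k=4: 26676+23088+26·16·39=65988; k=5: 42068+0+26·37·39=79586 → min 65988.
Top-level splits: k=1: (A_1..A_1)·(A_2..A_6) → 0+65988+38·26·39 = 104520; k=2: (A_1..A_2)·(A_3..A_6) → 37544+58352+38·38·39 = 152212; k=3: (A_1..A_3)·(A_4..A_6) → 37544+34944+38·19·39 = 100646; k=4: (A_1..A_4)·(A_5..A_6) → 42484+23088+38·16·39 = 89284; k=5: (A_1..A_5)·(A_6..A_6) → 64980+0+38·37·39 = 119814.
Best split is after A_4, i.e. k = 4.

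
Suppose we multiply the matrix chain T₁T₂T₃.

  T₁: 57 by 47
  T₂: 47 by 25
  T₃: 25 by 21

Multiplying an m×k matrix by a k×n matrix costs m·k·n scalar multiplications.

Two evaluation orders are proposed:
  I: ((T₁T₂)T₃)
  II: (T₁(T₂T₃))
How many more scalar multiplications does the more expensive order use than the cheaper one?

Order I = ((T₁T₂)T₃): (T₁T₂): 57×47 by 47×25 → 57×25, cost 57·47·25 = 66975; ((T₁T₂)T₃): 57×25 by 25×21 → 57×21, cost 57·25·21 = 29925; cumulative 96900. Total 96900.
Order II = (T₁(T₂T₃)): (T₂T₃): 47×25 by 25×21 → 47×21, cost 47·25·21 = 24675; (T₁(T₂T₃)): 57×47 by 47×21 → 57×21, cost 57·47·21 = 56259; cumulative 80934. Total 80934.
Difference: |96900 − 80934| = 15966.

15966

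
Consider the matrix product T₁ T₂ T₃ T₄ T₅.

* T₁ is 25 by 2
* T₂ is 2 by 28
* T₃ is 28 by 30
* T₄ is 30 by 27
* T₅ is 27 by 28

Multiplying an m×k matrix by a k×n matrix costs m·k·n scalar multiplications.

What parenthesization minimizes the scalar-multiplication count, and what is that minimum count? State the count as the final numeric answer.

6212

Adjacent pairs: T₁T₂ = 25·2·28 = 1400; T₂T₃ = 2·28·30 = 1680; T₃T₄ = 28·30·27 = 22680; T₄T₅ = 30·27·28 = 22680.
Length 3: T₁..T₃: k=1: 0+1680+25·2·30=3180; k=2: 1400+0+25·28·30=22400 → min 3180 | T₂..T₄: k=2: 0+22680+2·28·27=24192; k=3: 1680+0+2·30·27=3300 → min 3300 | T₃..T₅: k=3: 0+22680+28·30·28=46200; k=4: 22680+0+28·27·28=43848 → min 43848.
Length 4: T₁..T₄: k=1: 0+3300+25·2·27=4650; k=2: 1400+22680+25·28·27=42980; k=3: 3180+0+25·30·27=23430 → min 4650 | T₂..T₅: k=2: 0+43848+2·28·28=45416; k=3: 1680+22680+2·30·28=26040; k=4: 3300+0+2·27·28=4812 → min 4812.
Length 5: T₁..T₅: k=1: 0+4812+25·2·28=6212; k=2: 1400+43848+25·28·28=64848; k=3: 3180+22680+25·30·28=46860; k=4: 4650+0+25·27·28=23550 → min 6212.
Optimal parenthesization: (T₁ (((T₂ T₃) T₄) T₅)) with cost 6212.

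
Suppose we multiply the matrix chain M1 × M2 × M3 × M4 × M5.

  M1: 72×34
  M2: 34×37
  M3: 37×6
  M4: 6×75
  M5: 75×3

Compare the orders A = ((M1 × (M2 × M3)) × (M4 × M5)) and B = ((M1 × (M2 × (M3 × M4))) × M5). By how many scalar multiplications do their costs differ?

Order A = ((M1 × (M2 × M3)) × (M4 × M5)): (M2 × M3): 34×37 by 37×6 → 34×6, cost 34·37·6 = 7548; (M1 × (M2 × M3)): 72×34 by 34×6 → 72×6, cost 72·34·6 = 14688; cumulative 22236; (M4 × M5): 6×75 by 75×3 → 6×3, cost 6·75·3 = 1350; ((M1 × (M2 × M3)) × (M4 × M5)): 72×6 by 6×3 → 72×3, cost 72·6·3 = 1296; cumulative 24882. Total 24882.
Order B = ((M1 × (M2 × (M3 × M4))) × M5): (M3 × M4): 37×6 by 6×75 → 37×75, cost 37·6·75 = 16650; (M2 × (M3 × M4)): 34×37 by 37×75 → 34×75, cost 34·37·75 = 94350; cumulative 111000; (M1 × (M2 × (M3 × M4))): 72×34 by 34×75 → 72×75, cost 72·34·75 = 183600; cumulative 294600; ((M1 × (M2 × (M3 × M4))) × M5): 72×75 by 75×3 → 72×3, cost 72·75·3 = 16200; cumulative 310800. Total 310800.
Difference: |24882 − 310800| = 285918.

285918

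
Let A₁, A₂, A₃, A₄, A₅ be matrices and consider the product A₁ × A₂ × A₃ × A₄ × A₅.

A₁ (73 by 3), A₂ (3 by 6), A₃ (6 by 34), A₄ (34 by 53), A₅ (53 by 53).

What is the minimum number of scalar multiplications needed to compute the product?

26052

Adjacent pairs: A₁A₂ = 73·3·6 = 1314; A₂A₃ = 3·6·34 = 612; A₃A₄ = 6·34·53 = 10812; A₄A₅ = 34·53·53 = 95506.
Length 3: A₁..A₃: k=1: 0+612+73·3·34=8058; k=2: 1314+0+73·6·34=16206 → min 8058 | A₂..A₄: k=2: 0+10812+3·6·53=11766; k=3: 612+0+3·34·53=6018 → min 6018 | A₃..A₅: k=3: 0+95506+6·34·53=106318; k=4: 10812+0+6·53·53=27666 → min 27666.
Length 4: A₁..A₄: k=1: 0+6018+73·3·53=17625; k=2: 1314+10812+73·6·53=35340; k=3: 8058+0+73·34·53=139604 → min 17625 | A₂..A₅: k=2: 0+27666+3·6·53=28620; k=3: 612+95506+3·34·53=101524; k=4: 6018+0+3·53·53=14445 → min 14445.
Length 5: A₁..A₅: k=1: 0+14445+73·3·53=26052; k=2: 1314+27666+73·6·53=52194; k=3: 8058+95506+73·34·53=235110; k=4: 17625+0+73·53·53=222682 → min 26052.
Optimal order: (A₁ × (((A₂ × A₃) × A₄) × A₅)) with cost 26052.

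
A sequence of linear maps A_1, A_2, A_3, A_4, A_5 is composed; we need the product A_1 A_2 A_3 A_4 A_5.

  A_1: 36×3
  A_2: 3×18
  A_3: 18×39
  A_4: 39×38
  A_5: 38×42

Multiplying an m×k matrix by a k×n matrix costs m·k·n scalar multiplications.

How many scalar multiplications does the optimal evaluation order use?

15876

Adjacent pairs: A_1A_2 = 36·3·18 = 1944; A_2A_3 = 3·18·39 = 2106; A_3A_4 = 18·39·38 = 26676; A_4A_5 = 39·38·42 = 62244.
Length 3: A_1..A_3: k=1: 0+2106+36·3·39=6318; k=2: 1944+0+36·18·39=27216 → min 6318 | A_2..A_4: k=2: 0+26676+3·18·38=28728; k=3: 2106+0+3·39·38=6552 → min 6552 | A_3..A_5: k=3: 0+62244+18·39·42=91728; k=4: 26676+0+18·38·42=55404 → min 55404.
Length 4: A_1..A_4: k=1: 0+6552+36·3·38=10656; k=2: 1944+26676+36·18·38=53244; k=3: 6318+0+36·39·38=59670 → min 10656 | A_2..A_5: k=2: 0+55404+3·18·42=57672; k=3: 2106+62244+3·39·42=69264; k=4: 6552+0+3·38·42=11340 → min 11340.
Length 5: A_1..A_5: k=1: 0+11340+36·3·42=15876; k=2: 1944+55404+36·18·42=84564; k=3: 6318+62244+36·39·42=127530; k=4: 10656+0+36·38·42=68112 → min 15876.
Optimal order: (A_1 (((A_2 A_3) A_4) A_5)) with cost 15876.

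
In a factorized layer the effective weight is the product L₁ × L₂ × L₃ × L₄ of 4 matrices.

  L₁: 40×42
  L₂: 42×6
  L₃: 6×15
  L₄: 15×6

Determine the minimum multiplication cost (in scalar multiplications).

Adjacent pairs: L₁L₂ = 40·42·6 = 10080; L₂L₃ = 42·6·15 = 3780; L₃L₄ = 6·15·6 = 540.
Length 3: L₁..L₃: k=1: 0+3780+40·42·15=28980; k=2: 10080+0+40·6·15=13680 → min 13680 | L₂..L₄: k=2: 0+540+42·6·6=2052; k=3: 3780+0+42·15·6=7560 → min 2052.
Length 4: L₁..L₄: k=1: 0+2052+40·42·6=12132; k=2: 10080+540+40·6·6=12060; k=3: 13680+0+40·15·6=17280 → min 12060.
Optimal order: ((L₁ × L₂) × (L₃ × L₄)) with cost 12060.

12060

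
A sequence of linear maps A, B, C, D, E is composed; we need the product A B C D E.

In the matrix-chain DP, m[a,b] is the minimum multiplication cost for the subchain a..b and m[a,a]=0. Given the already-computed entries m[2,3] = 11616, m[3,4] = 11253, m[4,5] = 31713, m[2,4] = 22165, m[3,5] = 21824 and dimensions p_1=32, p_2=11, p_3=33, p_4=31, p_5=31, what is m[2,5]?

m[2,5] = min over k∈[2,4] of m[2,k]+m[k+1,5]+p_{1}·p_k·p_{5}.
k=2: 0 + 21824 + 32·11·31 = 32736; k=3: 11616 + 31713 + 32·33·31 = 76065; k=4: 22165 + 0 + 32·31·31 = 52917.
Minimum: 32736 at k=2.

32736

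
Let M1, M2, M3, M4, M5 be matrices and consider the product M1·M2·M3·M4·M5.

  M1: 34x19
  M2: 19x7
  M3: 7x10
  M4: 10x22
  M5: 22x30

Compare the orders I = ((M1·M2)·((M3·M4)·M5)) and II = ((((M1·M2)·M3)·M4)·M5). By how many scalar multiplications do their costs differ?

Order I = ((M1·M2)·((M3·M4)·M5)): (M1·M2): 34×19 by 19×7 → 34×7, cost 34·19·7 = 4522; (M3·M4): 7×10 by 10×22 → 7×22, cost 7·10·22 = 1540; ((M3·M4)·M5): 7×22 by 22×30 → 7×30, cost 7·22·30 = 4620; cumulative 6160; ((M1·M2)·((M3·M4)·M5)): 34×7 by 7×30 → 34×30, cost 34·7·30 = 7140; cumulative 17822. Total 17822.
Order II = ((((M1·M2)·M3)·M4)·M5): (M1·M2): 34×19 by 19×7 → 34×7, cost 34·19·7 = 4522; ((M1·M2)·M3): 34×7 by 7×10 → 34×10, cost 34·7·10 = 2380; cumulative 6902; (((M1·M2)·M3)·M4): 34×10 by 10×22 → 34×22, cost 34·10·22 = 7480; cumulative 14382; ((((M1·M2)·M3)·M4)·M5): 34×22 by 22×30 → 34×30, cost 34·22·30 = 22440; cumulative 36822. Total 36822.
Difference: |17822 − 36822| = 19000.

19000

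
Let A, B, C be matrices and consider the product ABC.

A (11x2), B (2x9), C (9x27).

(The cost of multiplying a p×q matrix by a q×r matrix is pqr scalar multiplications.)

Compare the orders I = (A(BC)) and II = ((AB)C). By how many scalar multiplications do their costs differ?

1791

Order I = (A(BC)): (BC): 2×9 by 9×27 → 2×27, cost 2·9·27 = 486; (A(BC)): 11×2 by 2×27 → 11×27, cost 11·2·27 = 594; cumulative 1080. Total 1080.
Order II = ((AB)C): (AB): 11×2 by 2×9 → 11×9, cost 11·2·9 = 198; ((AB)C): 11×9 by 9×27 → 11×27, cost 11·9·27 = 2673; cumulative 2871. Total 2871.
Difference: |1080 − 2871| = 1791.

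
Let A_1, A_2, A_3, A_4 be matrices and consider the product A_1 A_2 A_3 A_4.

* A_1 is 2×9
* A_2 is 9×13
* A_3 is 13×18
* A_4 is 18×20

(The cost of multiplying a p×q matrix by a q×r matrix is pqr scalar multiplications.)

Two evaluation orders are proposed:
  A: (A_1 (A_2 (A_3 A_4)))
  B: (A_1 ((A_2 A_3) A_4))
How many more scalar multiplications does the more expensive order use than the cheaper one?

1674

Order A = (A_1 (A_2 (A_3 A_4))): (A_3 A_4): 13×18 by 18×20 → 13×20, cost 13·18·20 = 4680; (A_2 (A_3 A_4)): 9×13 by 13×20 → 9×20, cost 9·13·20 = 2340; cumulative 7020; (A_1 (A_2 (A_3 A_4))): 2×9 by 9×20 → 2×20, cost 2·9·20 = 360; cumulative 7380. Total 7380.
Order B = (A_1 ((A_2 A_3) A_4)): (A_2 A_3): 9×13 by 13×18 → 9×18, cost 9·13·18 = 2106; ((A_2 A_3) A_4): 9×18 by 18×20 → 9×20, cost 9·18·20 = 3240; cumulative 5346; (A_1 ((A_2 A_3) A_4)): 2×9 by 9×20 → 2×20, cost 2·9·20 = 360; cumulative 5706. Total 5706.
Difference: |7380 − 5706| = 1674.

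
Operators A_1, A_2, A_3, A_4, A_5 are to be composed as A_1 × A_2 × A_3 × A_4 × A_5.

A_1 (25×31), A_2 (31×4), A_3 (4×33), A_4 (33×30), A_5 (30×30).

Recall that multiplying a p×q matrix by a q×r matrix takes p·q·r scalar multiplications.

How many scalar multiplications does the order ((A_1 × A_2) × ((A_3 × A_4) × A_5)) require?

(A_1 × A_2): 25×31 by 31×4 → 25×4, cost 25·31·4 = 3100
(A_3 × A_4): 4×33 by 33×30 → 4×30, cost 4·33·30 = 3960
((A_3 × A_4) × A_5): 4×30 by 30×30 → 4×30, cost 4·30·30 = 3600; cumulative 7560
((A_1 × A_2) × ((A_3 × A_4) × A_5)): 25×4 by 4×30 → 25×30, cost 25·4·30 = 3000; cumulative 13660
Total: 13660 scalar multiplications.

13660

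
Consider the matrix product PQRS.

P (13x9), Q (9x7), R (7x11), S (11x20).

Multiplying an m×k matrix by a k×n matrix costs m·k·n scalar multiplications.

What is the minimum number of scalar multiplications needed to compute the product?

4179

Adjacent pairs: PQ = 13·9·7 = 819; QR = 9·7·11 = 693; RS = 7·11·20 = 1540.
Length 3: P..R: k=1: 0+693+13·9·11=1980; k=2: 819+0+13·7·11=1820 → min 1820 | Q..S: k=2: 0+1540+9·7·20=2800; k=3: 693+0+9·11·20=2673 → min 2673.
Length 4: P..S: k=1: 0+2673+13·9·20=5013; k=2: 819+1540+13·7·20=4179; k=3: 1820+0+13·11·20=4680 → min 4179.
Optimal order: ((PQ)(RS)) with cost 4179.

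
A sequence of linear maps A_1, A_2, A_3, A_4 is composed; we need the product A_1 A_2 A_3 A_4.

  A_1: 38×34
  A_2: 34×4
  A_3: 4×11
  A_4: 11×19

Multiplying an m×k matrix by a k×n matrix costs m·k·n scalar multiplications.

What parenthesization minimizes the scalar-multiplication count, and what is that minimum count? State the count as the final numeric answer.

Adjacent pairs: A_1A_2 = 38·34·4 = 5168; A_2A_3 = 34·4·11 = 1496; A_3A_4 = 4·11·19 = 836.
Length 3: A_1..A_3: k=1: 0+1496+38·34·11=15708; k=2: 5168+0+38·4·11=6840 → min 6840 | A_2..A_4: k=2: 0+836+34·4·19=3420; k=3: 1496+0+34·11·19=8602 → min 3420.
Length 4: A_1..A_4: k=1: 0+3420+38·34·19=27968; k=2: 5168+836+38·4·19=8892; k=3: 6840+0+38·11·19=14782 → min 8892.
Optimal parenthesization: ((A_1 A_2) (A_3 A_4)) with cost 8892.

8892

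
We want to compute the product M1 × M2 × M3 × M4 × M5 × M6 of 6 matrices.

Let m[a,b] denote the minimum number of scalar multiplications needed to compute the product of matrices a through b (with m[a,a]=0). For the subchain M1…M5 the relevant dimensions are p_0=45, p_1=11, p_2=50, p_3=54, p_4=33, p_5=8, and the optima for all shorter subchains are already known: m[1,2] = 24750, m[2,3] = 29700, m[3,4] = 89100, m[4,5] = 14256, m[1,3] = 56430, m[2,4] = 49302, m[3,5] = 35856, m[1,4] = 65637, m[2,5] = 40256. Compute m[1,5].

m[1,5] = min over k∈[1,4] of m[1,k]+m[k+1,5]+p_{0}·p_k·p_{5}.
k=1: 0 + 40256 + 45·11·8 = 44216; k=2: 24750 + 35856 + 45·50·8 = 78606; k=3: 56430 + 14256 + 45·54·8 = 90126; k=4: 65637 + 0 + 45·33·8 = 77517.
Minimum: 44216 at k=1.

44216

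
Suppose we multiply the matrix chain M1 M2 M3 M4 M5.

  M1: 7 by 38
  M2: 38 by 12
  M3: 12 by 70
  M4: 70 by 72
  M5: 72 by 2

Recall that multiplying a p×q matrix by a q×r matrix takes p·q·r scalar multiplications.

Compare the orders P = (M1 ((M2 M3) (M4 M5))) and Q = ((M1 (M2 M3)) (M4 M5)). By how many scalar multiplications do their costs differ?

13748

Order P = (M1 ((M2 M3) (M4 M5))): (M2 M3): 38×12 by 12×70 → 38×70, cost 38·12·70 = 31920; (M4 M5): 70×72 by 72×2 → 70×2, cost 70·72·2 = 10080; ((M2 M3) (M4 M5)): 38×70 by 70×2 → 38×2, cost 38·70·2 = 5320; cumulative 47320; (M1 ((M2 M3) (M4 M5))): 7×38 by 38×2 → 7×2, cost 7·38·2 = 532; cumulative 47852. Total 47852.
Order Q = ((M1 (M2 M3)) (M4 M5)): (M2 M3): 38×12 by 12×70 → 38×70, cost 38·12·70 = 31920; (M1 (M2 M3)): 7×38 by 38×70 → 7×70, cost 7·38·70 = 18620; cumulative 50540; (M4 M5): 70×72 by 72×2 → 70×2, cost 70·72·2 = 10080; ((M1 (M2 M3)) (M4 M5)): 7×70 by 70×2 → 7×2, cost 7·70·2 = 980; cumulative 61600. Total 61600.
Difference: |47852 − 61600| = 13748.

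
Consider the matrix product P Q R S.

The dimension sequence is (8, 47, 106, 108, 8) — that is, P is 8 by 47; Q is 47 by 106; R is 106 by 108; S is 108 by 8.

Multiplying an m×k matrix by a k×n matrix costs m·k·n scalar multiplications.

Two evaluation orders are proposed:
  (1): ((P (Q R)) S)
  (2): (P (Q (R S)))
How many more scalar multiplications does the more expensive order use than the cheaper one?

Order (1) = ((P (Q R)) S): (Q R): 47×106 by 106×108 → 47×108, cost 47·106·108 = 538056; (P (Q R)): 8×47 by 47×108 → 8×108, cost 8·47·108 = 40608; cumulative 578664; ((P (Q R)) S): 8×108 by 108×8 → 8×8, cost 8·108·8 = 6912; cumulative 585576. Total 585576.
Order (2) = (P (Q (R S))): (R S): 106×108 by 108×8 → 106×8, cost 106·108·8 = 91584; (Q (R S)): 47×106 by 106×8 → 47×8, cost 47·106·8 = 39856; cumulative 131440; (P (Q (R S))): 8×47 by 47×8 → 8×8, cost 8·47·8 = 3008; cumulative 134448. Total 134448.
Difference: |585576 − 134448| = 451128.

451128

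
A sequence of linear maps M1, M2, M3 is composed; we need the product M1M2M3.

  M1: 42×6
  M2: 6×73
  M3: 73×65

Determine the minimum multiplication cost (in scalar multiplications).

44850

Order (M1(M2M3)): (M2M3): 6×73 by 73×65 → 6×65, cost 6·73·65 = 28470; (M1(M2M3)): 42×6 by 6×65 → 42×65, cost 42·6·65 = 16380; cumulative 44850. Total 44850.
Order ((M1M2)M3): (M1M2): 42×6 by 6×73 → 42×73, cost 42·6·73 = 18396; ((M1M2)M3): 42×73 by 73×65 → 42×65, cost 42·73·65 = 199290; cumulative 217686. Total 217686.
Minimum: 44850.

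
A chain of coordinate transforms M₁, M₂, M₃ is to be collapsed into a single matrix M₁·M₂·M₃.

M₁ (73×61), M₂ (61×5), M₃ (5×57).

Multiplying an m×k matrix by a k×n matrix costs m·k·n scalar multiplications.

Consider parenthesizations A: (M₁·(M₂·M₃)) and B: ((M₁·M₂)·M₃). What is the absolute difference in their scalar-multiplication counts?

Order A = (M₁·(M₂·M₃)): (M₂·M₃): 61×5 by 5×57 → 61×57, cost 61·5·57 = 17385; (M₁·(M₂·M₃)): 73×61 by 61×57 → 73×57, cost 73·61·57 = 253821; cumulative 271206. Total 271206.
Order B = ((M₁·M₂)·M₃): (M₁·M₂): 73×61 by 61×5 → 73×5, cost 73·61·5 = 22265; ((M₁·M₂)·M₃): 73×5 by 5×57 → 73×57, cost 73·5·57 = 20805; cumulative 43070. Total 43070.
Difference: |271206 − 43070| = 228136.

228136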